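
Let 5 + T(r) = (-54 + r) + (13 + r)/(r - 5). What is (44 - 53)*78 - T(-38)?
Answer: -26040/43 ≈ -605.58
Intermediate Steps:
T(r) = -59 + r + (13 + r)/(-5 + r) (T(r) = -5 + ((-54 + r) + (13 + r)/(r - 5)) = -5 + ((-54 + r) + (13 + r)/(-5 + r)) = -5 + (-54 + r + (13 + r)/(-5 + r)) = -59 + r + (13 + r)/(-5 + r))
(44 - 53)*78 - T(-38) = (44 - 53)*78 - (308 + (-38)**2 - 63*(-38))/(-5 - 38) = -9*78 - (308 + 1444 + 2394)/(-43) = -702 - (-1)*4146/43 = -702 - 1*(-4146/43) = -702 + 4146/43 = -26040/43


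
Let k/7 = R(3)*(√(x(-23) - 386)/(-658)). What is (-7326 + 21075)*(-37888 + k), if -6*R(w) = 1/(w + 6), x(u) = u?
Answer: -520922112 + 4583*I*√409/1692 ≈ -5.2092e+8 + 54.779*I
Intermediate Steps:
R(w) = -1/(6*(6 + w)) (R(w) = -1/(6*(w + 6)) = -1/(6*(6 + w)))
k = I*√409/5076 (k = 7*((-1/(36 + 6*3))*(√(-23 - 386)/(-658))) = 7*((-1/(36 + 18))*(√(-409)*(-1/658))) = 7*((-1/54)*((I*√409)*(-1/658))) = 7*((-1*1/54)*(-I*√409/658)) = 7*(-(-1)*I*√409/35532) = 7*(I*√409/35532) = I*√409/5076 ≈ 0.0039842*I)
(-7326 + 21075)*(-37888 + k) = (-7326 + 21075)*(-37888 + I*√409/5076) = 13749*(-37888 + I*√409/5076) = -520922112 + 4583*I*√409/1692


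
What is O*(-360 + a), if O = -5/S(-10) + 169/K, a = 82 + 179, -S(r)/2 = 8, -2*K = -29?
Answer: -549747/464 ≈ -1184.8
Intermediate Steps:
K = 29/2 (K = -½*(-29) = 29/2 ≈ 14.500)
S(r) = -16 (S(r) = -2*8 = -16)
a = 261
O = 5553/464 (O = -5/(-16) + 169/(29/2) = -5*(-1/16) + 169*(2/29) = 5/16 + 338/29 = 5553/464 ≈ 11.968)
O*(-360 + a) = 5553*(-360 + 261)/464 = (5553/464)*(-99) = -549747/464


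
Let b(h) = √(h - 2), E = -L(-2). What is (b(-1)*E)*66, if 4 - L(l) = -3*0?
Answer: -264*I*√3 ≈ -457.26*I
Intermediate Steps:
L(l) = 4 (L(l) = 4 - (-3)*0 = 4 - 1*0 = 4 + 0 = 4)
E = -4 (E = -1*4 = -4)
b(h) = √(-2 + h)
(b(-1)*E)*66 = (√(-2 - 1)*(-4))*66 = (√(-3)*(-4))*66 = ((I*√3)*(-4))*66 = -4*I*√3*66 = -264*I*√3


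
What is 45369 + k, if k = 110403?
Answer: 155772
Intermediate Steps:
45369 + k = 45369 + 110403 = 155772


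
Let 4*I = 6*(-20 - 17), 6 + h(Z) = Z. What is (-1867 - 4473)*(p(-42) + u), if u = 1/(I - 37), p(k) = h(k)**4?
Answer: -1245248222744/37 ≈ -3.3655e+10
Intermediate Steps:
h(Z) = -6 + Z
p(k) = (-6 + k)**4
I = -111/2 (I = (6*(-20 - 17))/4 = (6*(-37))/4 = (1/4)*(-222) = -111/2 ≈ -55.500)
u = -2/185 (u = 1/(-111/2 - 37) = 1/(-185/2) = -2/185 ≈ -0.010811)
(-1867 - 4473)*(p(-42) + u) = (-1867 - 4473)*((-6 - 42)**4 - 2/185) = -6340*((-48)**4 - 2/185) = -6340*(5308416 - 2/185) = -6340*982056958/185 = -1245248222744/37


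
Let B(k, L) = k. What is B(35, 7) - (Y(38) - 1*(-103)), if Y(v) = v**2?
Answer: -1512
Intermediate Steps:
B(35, 7) - (Y(38) - 1*(-103)) = 35 - (38**2 - 1*(-103)) = 35 - (1444 + 103) = 35 - 1*1547 = 35 - 1547 = -1512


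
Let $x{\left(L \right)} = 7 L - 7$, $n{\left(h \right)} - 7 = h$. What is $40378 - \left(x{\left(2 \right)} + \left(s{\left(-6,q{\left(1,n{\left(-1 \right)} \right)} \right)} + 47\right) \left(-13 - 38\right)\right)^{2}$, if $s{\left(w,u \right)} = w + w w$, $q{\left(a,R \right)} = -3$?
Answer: $-15326022$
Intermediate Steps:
$n{\left(h \right)} = 7 + h$
$s{\left(w,u \right)} = w + w^{2}$
$x{\left(L \right)} = -7 + 7 L$
$40378 - \left(x{\left(2 \right)} + \left(s{\left(-6,q{\left(1,n{\left(-1 \right)} \right)} \right)} + 47\right) \left(-13 - 38\right)\right)^{2} = 40378 - \left(\left(-7 + 7 \cdot 2\right) + \left(- 6 \left(1 - 6\right) + 47\right) \left(-13 - 38\right)\right)^{2} = 40378 - \left(\left(-7 + 14\right) + \left(\left(-6\right) \left(-5\right) + 47\right) \left(-51\right)\right)^{2} = 40378 - \left(7 + \left(30 + 47\right) \left(-51\right)\right)^{2} = 40378 - \left(7 + 77 \left(-51\right)\right)^{2} = 40378 - \left(7 - 3927\right)^{2} = 40378 - \left(-3920\right)^{2} = 40378 - 15366400 = -15326022$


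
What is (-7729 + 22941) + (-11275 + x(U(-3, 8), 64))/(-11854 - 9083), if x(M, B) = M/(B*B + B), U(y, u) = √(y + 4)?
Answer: 1324980463039/87097920 ≈ 15213.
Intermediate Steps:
U(y, u) = √(4 + y)
x(M, B) = M/(B + B²) (x(M, B) = M/(B² + B) = M/(B + B²))
(-7729 + 22941) + (-11275 + x(U(-3, 8), 64))/(-11854 - 9083) = (-7729 + 22941) + (-11275 + √(4 - 3)/(64*(1 + 64)))/(-11854 - 9083) = 15212 + (-11275 + √1*(1/64)/65)/(-20937) = 15212 + (-11275 + 1*(1/64)*(1/65))*(-1/20937) = 15212 + (-11275 + 1/4160)*(-1/20937) = 15212 - 46903999/4160*(-1/20937) = 15212 + 46903999/87097920 = 1324980463039/87097920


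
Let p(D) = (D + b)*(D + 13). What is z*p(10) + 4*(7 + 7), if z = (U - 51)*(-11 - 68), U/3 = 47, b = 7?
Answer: -2779954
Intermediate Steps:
U = 141 (U = 3*47 = 141)
z = -7110 (z = (141 - 51)*(-11 - 68) = 90*(-79) = -7110)
p(D) = (7 + D)*(13 + D) (p(D) = (D + 7)*(D + 13) = (7 + D)*(13 + D))
z*p(10) + 4*(7 + 7) = -7110*(91 + 10² + 20*10) + 4*(7 + 7) = -7110*(91 + 100 + 200) + 4*14 = -7110*391 + 56 = -2780010 + 56 = -2779954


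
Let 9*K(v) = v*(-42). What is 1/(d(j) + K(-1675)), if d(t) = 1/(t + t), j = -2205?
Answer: 4410/34471499 ≈ 0.00012793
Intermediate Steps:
K(v) = -14*v/3 (K(v) = (v*(-42))/9 = (-42*v)/9 = -14*v/3)
d(t) = 1/(2*t)
1/(d(j) + K(-1675)) = 1/((½)/(-2205) - 14/3*(-1675)) = 1/((½)*(-1/2205) + 23450/3) = 1/(-1/4410 + 23450/3) = 1/(34471499/4410) = 4410/34471499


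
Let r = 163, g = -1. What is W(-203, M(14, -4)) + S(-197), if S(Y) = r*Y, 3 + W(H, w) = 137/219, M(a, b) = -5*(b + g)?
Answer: -7032829/219 ≈ -32113.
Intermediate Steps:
M(a, b) = 5 - 5*b (M(a, b) = -5*(b - 1) = -5*(-1 + b) = 5 - 5*b)
W(H, w) = -520/219 (W(H, w) = -3 + 137/219 = -520/219)
S(Y) = 163*Y
W(-203, M(14, -4)) + S(-197) = -520/219 + 163*(-197) = -520/219 - 32111 = -7032829/219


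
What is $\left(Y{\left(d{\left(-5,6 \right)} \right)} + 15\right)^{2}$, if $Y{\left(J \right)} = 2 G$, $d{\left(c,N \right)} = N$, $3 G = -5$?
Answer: $\frac{1225}{9} \approx 136.11$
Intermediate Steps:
$G = - \frac{5}{3}$ ($G = \frac{1}{3} \left(-5\right) = - \frac{5}{3} \approx -1.6667$)
$Y{\left(J \right)} = - \frac{10}{3}$ ($Y{\left(J \right)} = 2 \left(- \frac{5}{3}\right) = - \frac{10}{3}$)
$\left(Y{\left(d{\left(-5,6 \right)} \right)} + 15\right)^{2} = \left(- \frac{10}{3} + 15\right)^{2} = \left(\frac{35}{3}\right)^{2} = \frac{1225}{9}$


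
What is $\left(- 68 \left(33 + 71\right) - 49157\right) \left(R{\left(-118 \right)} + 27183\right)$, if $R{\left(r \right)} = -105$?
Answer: $-1522568862$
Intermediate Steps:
$\left(- 68 \left(33 + 71\right) - 49157\right) \left(R{\left(-118 \right)} + 27183\right) = \left(- 68 \left(33 + 71\right) - 49157\right) \left(-105 + 27183\right) = \left(\left(-68\right) 104 - 49157\right) 27078 = \left(-7072 - 49157\right) 27078 = \left(-56229\right) 27078 = -1522568862$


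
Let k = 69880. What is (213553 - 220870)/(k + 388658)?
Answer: -2439/152846 ≈ -0.015957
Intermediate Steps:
(213553 - 220870)/(k + 388658) = (213553 - 220870)/(69880 + 388658) = -7317/458538 = -7317*1/458538 = -2439/152846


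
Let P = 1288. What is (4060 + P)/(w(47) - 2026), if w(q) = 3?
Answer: -764/289 ≈ -2.6436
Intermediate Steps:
(4060 + P)/(w(47) - 2026) = (4060 + 1288)/(3 - 2026) = 5348/(-2023) = 5348*(-1/2023) = -764/289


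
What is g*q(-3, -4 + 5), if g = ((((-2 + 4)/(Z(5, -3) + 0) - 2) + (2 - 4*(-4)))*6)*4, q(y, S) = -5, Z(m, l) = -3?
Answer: -1840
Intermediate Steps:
g = 368 (g = ((((-2 + 4)/(-3 + 0) - 2) + (2 - 4*(-4)))*6)*4 = (((2/(-3) - 2) + (2 + 16))*6)*4 = (((2*(-⅓) - 2) + 18)*6)*4 = (((-⅔ - 2) + 18)*6)*4 = ((-8/3 + 18)*6)*4 = ((46/3)*6)*4 = 92*4 = 368)
g*q(-3, -4 + 5) = 368*(-5) = -1840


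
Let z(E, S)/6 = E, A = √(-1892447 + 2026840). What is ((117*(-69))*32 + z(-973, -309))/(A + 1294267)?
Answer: -170955845229/837563466448 + 132087*√134393/837563466448 ≈ -0.20405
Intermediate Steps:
A = √134393 ≈ 366.60
z(E, S) = 6*E
((117*(-69))*32 + z(-973, -309))/(A + 1294267) = ((117*(-69))*32 + 6*(-973))/(√134393 + 1294267) = (-8073*32 - 5838)/(1294267 + √134393) = (-258336 - 5838)/(1294267 + √134393) = -264174/(1294267 + √134393)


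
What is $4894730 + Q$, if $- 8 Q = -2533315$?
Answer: $\frac{41691155}{8} \approx 5.2114 \cdot 10^{6}$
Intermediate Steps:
$Q = \frac{2533315}{8}$ ($Q = \left(- \frac{1}{8}\right) \left(-2533315\right) = \frac{2533315}{8} \approx 3.1666 \cdot 10^{5}$)
$4894730 + Q = 4894730 + \frac{2533315}{8} = \frac{41691155}{8}$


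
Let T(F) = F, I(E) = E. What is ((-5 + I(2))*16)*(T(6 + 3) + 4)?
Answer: -624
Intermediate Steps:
((-5 + I(2))*16)*(T(6 + 3) + 4) = ((-5 + 2)*16)*((6 + 3) + 4) = (-3*16)*(9 + 4) = -48*13 = -624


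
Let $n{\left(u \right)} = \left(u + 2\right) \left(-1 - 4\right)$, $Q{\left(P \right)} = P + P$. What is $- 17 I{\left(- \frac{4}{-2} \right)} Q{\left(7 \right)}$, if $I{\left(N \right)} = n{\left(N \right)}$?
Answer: $4760$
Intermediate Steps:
$Q{\left(P \right)} = 2 P$
$n{\left(u \right)} = -10 - 5 u$ ($n{\left(u \right)} = \left(2 + u\right) \left(-5\right) = -10 - 5 u$)
$I{\left(N \right)} = -10 - 5 N$
$- 17 I{\left(- \frac{4}{-2} \right)} Q{\left(7 \right)} = - 17 \left(-10 - 5 \left(- \frac{4}{-2}\right)\right) 2 \cdot 7 = - 17 \left(-10 - 5 \left(\left(-4\right) \left(- \frac{1}{2}\right)\right)\right) 14 = - 17 \left(-10 - 10\right) 14 = \left(-17\right) \left(-20\right) 14 = 340 \cdot 14 = 4760$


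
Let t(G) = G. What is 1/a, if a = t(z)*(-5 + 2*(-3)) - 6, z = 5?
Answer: -1/61 ≈ -0.016393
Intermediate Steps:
a = -61 (a = 5*(-5 + 2*(-3)) - 6 = 5*(-5 - 6) - 6 = 5*(-11) - 6 = -55 - 6 = -61)
1/a = 1/(-61) = -1/61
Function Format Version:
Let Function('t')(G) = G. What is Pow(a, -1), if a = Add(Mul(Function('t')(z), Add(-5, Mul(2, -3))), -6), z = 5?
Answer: Rational(-1, 61) ≈ -0.016393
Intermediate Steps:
a = -61 (a = Add(Mul(5, Add(-5, Mul(2, -3))), -6) = Add(Mul(5, Add(-5, -6)), -6) = Add(Mul(5, -11), -6) = Add(-55, -6) = -61)
Pow(a, -1) = Pow(-61, -1) = Rational(-1, 61)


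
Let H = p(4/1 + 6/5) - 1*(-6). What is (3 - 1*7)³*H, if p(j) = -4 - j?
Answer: 1024/5 ≈ 204.80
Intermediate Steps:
H = -16/5 (H = (-4 - (4/1 + 6/5)) - 1*(-6) = (-4 - (4*1 + 6*(⅕))) + 6 = (-4 - (4 + 6/5)) + 6 = (-4 - 1*26/5) + 6 = (-4 - 26/5) + 6 = -46/5 + 6 = -16/5 ≈ -3.2000)
(3 - 1*7)³*H = (3 - 1*7)³*(-16/5) = (3 - 7)³*(-16/5) = (-4)³*(-16/5) = -64*(-16/5) = 1024/5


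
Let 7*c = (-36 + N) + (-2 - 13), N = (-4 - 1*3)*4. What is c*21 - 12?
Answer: -249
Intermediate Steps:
N = -28 (N = (-4 - 3)*4 = -7*4 = -28)
c = -79/7 (c = ((-36 - 28) + (-2 - 13))/7 = (-64 - 15)/7 = (⅐)*(-79) = -79/7 ≈ -11.286)
c*21 - 12 = -79/7*21 - 12 = -237 - 12 = -249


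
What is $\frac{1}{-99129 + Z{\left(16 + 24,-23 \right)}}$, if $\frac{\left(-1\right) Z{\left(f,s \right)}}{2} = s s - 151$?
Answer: $- \frac{1}{99885} \approx -1.0012 \cdot 10^{-5}$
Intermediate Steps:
$Z{\left(f,s \right)} = 302 - 2 s^{2}$ ($Z{\left(f,s \right)} = - 2 \left(s s - 151\right) = - 2 \left(s^{2} - 151\right) = - 2 \left(-151 + s^{2}\right) = 302 - 2 s^{2}$)
$\frac{1}{-99129 + Z{\left(16 + 24,-23 \right)}} = \frac{1}{-99129 + \left(302 - 2 \left(-23\right)^{2}\right)} = \frac{1}{-99129 + \left(302 - 1058\right)} = \frac{1}{-99129 - 756} = \frac{1}{-99885} = - \frac{1}{99885}$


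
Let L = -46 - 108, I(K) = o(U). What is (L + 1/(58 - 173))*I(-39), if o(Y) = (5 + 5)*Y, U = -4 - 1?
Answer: 177110/23 ≈ 7700.4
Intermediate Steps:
U = -5
o(Y) = 10*Y
I(K) = -50 (I(K) = 10*(-5) = -50)
L = -154
(L + 1/(58 - 173))*I(-39) = (-154 + 1/(58 - 173))*(-50) = (-154 + 1/(-115))*(-50) = (-154 - 1/115)*(-50) = -17711/115*(-50) = 177110/23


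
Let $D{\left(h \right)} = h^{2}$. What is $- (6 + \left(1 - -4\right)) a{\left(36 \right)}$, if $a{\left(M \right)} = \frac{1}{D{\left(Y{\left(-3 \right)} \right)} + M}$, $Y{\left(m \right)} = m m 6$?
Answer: $- \frac{11}{2952} \approx -0.0037263$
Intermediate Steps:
$Y{\left(m \right)} = 6 m^{2}$ ($Y{\left(m \right)} = m^{2} \cdot 6 = 6 m^{2}$)
$a{\left(M \right)} = \frac{1}{2916 + M}$ ($a{\left(M \right)} = \frac{1}{\left(6 \left(-3\right)^{2}\right)^{2} + M} = \frac{1}{\left(6 \cdot 9\right)^{2} + M} = \frac{1}{54^{2} + M} = \frac{1}{2916 + M}$)
$- (6 + \left(1 - -4\right)) a{\left(36 \right)} = \frac{\left(-1\right) \left(6 + \left(1 - -4\right)\right)}{2916 + 36} = \frac{\left(-1\right) \left(6 + \left(1 + 4\right)\right)}{2952} = - (6 + 5) \frac{1}{2952} = \left(-1\right) 11 \cdot \frac{1}{2952} = \left(-11\right) \frac{1}{2952} = - \frac{11}{2952}$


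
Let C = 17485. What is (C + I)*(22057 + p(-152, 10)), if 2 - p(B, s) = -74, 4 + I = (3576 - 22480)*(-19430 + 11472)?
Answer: 3330031869229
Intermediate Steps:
I = 150438028 (I = -4 + (3576 - 22480)*(-19430 + 11472) = -4 - 18904*(-7958) = -4 + 150438032 = 150438028)
p(B, s) = 76 (p(B, s) = 2 - 1*(-74) = 2 + 74 = 76)
(C + I)*(22057 + p(-152, 10)) = (17485 + 150438028)*(22057 + 76) = 150455513*22133 = 3330031869229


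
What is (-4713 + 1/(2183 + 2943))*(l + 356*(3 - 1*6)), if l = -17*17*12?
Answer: 54792242316/2563 ≈ 2.1378e+7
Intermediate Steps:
l = -3468 (l = -289*12 = -3468)
(-4713 + 1/(2183 + 2943))*(l + 356*(3 - 1*6)) = (-4713 + 1/(2183 + 2943))*(-3468 + 356*(3 - 1*6)) = (-4713 + 1/5126)*(-3468 + 356*(3 - 6)) = (-4713 + 1/5126)*(-3468 + 356*(-3)) = -24158837*(-3468 - 1068)/5126 = -24158837/5126*(-4536) = 54792242316/2563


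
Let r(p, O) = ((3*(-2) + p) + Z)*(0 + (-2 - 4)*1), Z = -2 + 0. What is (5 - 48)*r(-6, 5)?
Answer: -3612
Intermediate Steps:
Z = -2
r(p, O) = 48 - 6*p (r(p, O) = ((3*(-2) + p) - 2)*(0 + (-2 - 4)*1) = ((-6 + p) - 2)*(0 - 6*1) = (-8 + p)*(0 - 6) = (-8 + p)*(-6) = 48 - 6*p)
(5 - 48)*r(-6, 5) = (5 - 48)*(48 - 6*(-6)) = -43*(48 + 36) = -43*84 = -3612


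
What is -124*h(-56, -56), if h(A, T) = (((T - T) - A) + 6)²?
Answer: -476656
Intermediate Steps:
h(A, T) = (6 - A)² (h(A, T) = ((0 - A) + 6)² = (-A + 6)² = (6 - A)²)
-124*h(-56, -56) = -124*(-6 - 56)² = -124*(-62)² = -124*3844 = -476656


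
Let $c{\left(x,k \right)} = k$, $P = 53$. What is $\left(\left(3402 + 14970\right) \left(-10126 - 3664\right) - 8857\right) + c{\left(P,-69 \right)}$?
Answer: $-253358806$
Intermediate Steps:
$\left(\left(3402 + 14970\right) \left(-10126 - 3664\right) - 8857\right) + c{\left(P,-69 \right)} = \left(\left(3402 + 14970\right) \left(-10126 - 3664\right) - 8857\right) - 69 = \left(18372 \left(-13790\right) - 8857\right) - 69 = \left(-253349880 - 8857\right) - 69 = -253358737 - 69 = -253358806$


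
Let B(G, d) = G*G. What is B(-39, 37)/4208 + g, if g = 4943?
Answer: 20801665/4208 ≈ 4943.4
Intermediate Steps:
B(G, d) = G**2
B(-39, 37)/4208 + g = (-39)**2/4208 + 4943 = 1521*(1/4208) + 4943 = 1521/4208 + 4943 = 20801665/4208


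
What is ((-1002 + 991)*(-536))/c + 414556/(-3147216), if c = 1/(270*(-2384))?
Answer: -2986029192556759/786804 ≈ -3.7951e+9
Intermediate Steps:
c = -1/643680 (c = 1/(-643680) = -1/643680 ≈ -1.5536e-6)
((-1002 + 991)*(-536))/c + 414556/(-3147216) = ((-1002 + 991)*(-536))/(-1/643680) + 414556/(-3147216) = -11*(-536)*(-643680) + 414556*(-1/3147216) = 5896*(-643680) - 103639/786804 = -3795137280 - 103639/786804 = -2986029192556759/786804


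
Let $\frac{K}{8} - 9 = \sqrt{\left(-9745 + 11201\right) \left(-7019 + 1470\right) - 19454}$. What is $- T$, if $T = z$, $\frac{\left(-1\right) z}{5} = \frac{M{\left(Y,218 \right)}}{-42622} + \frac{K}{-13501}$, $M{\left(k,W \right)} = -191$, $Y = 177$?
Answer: $- \frac{2450465}{575439622} - \frac{40 i \sqrt{8098798}}{13501} \approx -0.0042584 - 8.4315 i$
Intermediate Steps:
$K = 72 + 8 i \sqrt{8098798}$ ($K = 72 + 8 \sqrt{\left(-9745 + 11201\right) \left(-7019 + 1470\right) - 19454} = 72 + 8 \sqrt{1456 \left(-5549\right) - 19454} = 72 + 8 \sqrt{-8079344 - 19454} = 72 + 8 \sqrt{-8098798} = 72 + 8 i \sqrt{8098798} \approx 72.0 + 22767.0 i$)
$z = \frac{2450465}{575439622} + \frac{40 i \sqrt{8098798}}{13501}$ ($z = - 5 \left(- \frac{191}{-42622} + \frac{72 + 8 i \sqrt{8098798}}{-13501}\right) = - 5 \left(\left(-191\right) \left(- \frac{1}{42622}\right) + \left(72 + 8 i \sqrt{8098798}\right) \left(- \frac{1}{13501}\right)\right) = - 5 \left(\frac{191}{42622} - \left(\frac{72}{13501} + \frac{8 i \sqrt{8098798}}{13501}\right)\right) = - 5 \left(- \frac{490093}{575439622} - \frac{8 i \sqrt{8098798}}{13501}\right) = \frac{2450465}{575439622} + \frac{40 i \sqrt{8098798}}{13501} \approx 0.0042584 + 8.4315 i$)
$T = \frac{2450465}{575439622} + \frac{40 i \sqrt{8098798}}{13501} \approx 0.0042584 + 8.4315 i$
$- T = - (\frac{2450465}{575439622} + \frac{40 i \sqrt{8098798}}{13501}) = - \frac{2450465}{575439622} - \frac{40 i \sqrt{8098798}}{13501}$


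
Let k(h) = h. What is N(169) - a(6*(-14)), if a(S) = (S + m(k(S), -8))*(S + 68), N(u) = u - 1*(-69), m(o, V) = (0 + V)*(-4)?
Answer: -594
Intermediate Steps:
m(o, V) = -4*V (m(o, V) = V*(-4) = -4*V)
N(u) = 69 + u (N(u) = u + 69 = 69 + u)
a(S) = (32 + S)*(68 + S) (a(S) = (S - 4*(-8))*(S + 68) = (S + 32)*(68 + S) = (32 + S)*(68 + S))
N(169) - a(6*(-14)) = (69 + 169) - (2176 + (6*(-14))**2 + 100*(6*(-14))) = 238 - (2176 + (-84)**2 + 100*(-84)) = 238 - (2176 + 7056 - 8400) = 238 - 1*832 = 238 - 832 = -594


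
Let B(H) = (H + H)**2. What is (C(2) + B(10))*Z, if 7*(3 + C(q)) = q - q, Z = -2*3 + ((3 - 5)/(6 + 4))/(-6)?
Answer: -71063/30 ≈ -2368.8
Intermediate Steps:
B(H) = 4*H**2 (B(H) = (2*H)**2 = 4*H**2)
Z = -179/30 (Z = -6 - 2/10*(-1/6) = -6 - 2*1/10*(-1/6) = -6 - 1/5*(-1/6) = -6 + 1/30 = -179/30 ≈ -5.9667)
C(q) = -3 (C(q) = -3 + (q - q)/7 = -3 + (1/7)*0 = -3 + 0 = -3)
(C(2) + B(10))*Z = (-3 + 4*10**2)*(-179/30) = (-3 + 4*100)*(-179/30) = (-3 + 400)*(-179/30) = 397*(-179/30) = -71063/30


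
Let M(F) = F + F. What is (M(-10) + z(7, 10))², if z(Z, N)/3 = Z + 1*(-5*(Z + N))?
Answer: 64516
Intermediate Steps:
M(F) = 2*F
z(Z, N) = -15*N - 12*Z (z(Z, N) = 3*(Z + 1*(-5*(Z + N))) = 3*(Z + 1*(-5*(N + Z))) = 3*(Z + 1*(-5*N - 5*Z)) = 3*(Z + (-5*N - 5*Z)) = 3*(-5*N - 4*Z) = -15*N - 12*Z)
(M(-10) + z(7, 10))² = (2*(-10) + (-15*10 - 12*7))² = (-20 + (-150 - 84))² = (-20 - 234)² = (-254)² = 64516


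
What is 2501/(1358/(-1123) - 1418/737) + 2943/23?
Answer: -39977004293/59644980 ≈ -670.25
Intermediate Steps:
2501/(1358/(-1123) - 1418/737) + 2943/23 = 2501/(1358*(-1/1123) - 1418*1/737) + 2943*(1/23) = 2501/(-1358/1123 - 1418/737) + 2943/23 = 2501/(-2593260/827651) + 2943/23 = 2501*(-827651/2593260) + 2943/23 = -2069955151/2593260 + 2943/23 = -39977004293/59644980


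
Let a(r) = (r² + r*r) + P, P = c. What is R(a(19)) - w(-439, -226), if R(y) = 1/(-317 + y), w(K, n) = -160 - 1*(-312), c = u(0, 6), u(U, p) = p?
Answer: -62471/411 ≈ -152.00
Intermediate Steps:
c = 6
P = 6
a(r) = 6 + 2*r² (a(r) = (r² + r*r) + 6 = (r² + r²) + 6 = 2*r² + 6 = 6 + 2*r²)
w(K, n) = 152 (w(K, n) = -160 + 312 = 152)
R(a(19)) - w(-439, -226) = 1/(-317 + (6 + 2*19²)) - 1*152 = 1/(-317 + (6 + 2*361)) - 152 = 1/(-317 + (6 + 722)) - 152 = 1/(-317 + 728) - 152 = 1/411 - 152 = -62471/411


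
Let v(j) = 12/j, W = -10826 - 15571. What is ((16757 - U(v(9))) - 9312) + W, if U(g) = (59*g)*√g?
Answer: -18952 - 472*√3/9 ≈ -19043.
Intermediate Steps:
W = -26397
U(g) = 59*g^(3/2)
((16757 - U(v(9))) - 9312) + W = ((16757 - 59*(12/9)^(3/2)) - 9312) - 26397 = ((16757 - 59*(12*(⅑))^(3/2)) - 9312) - 26397 = ((16757 - 59*(4/3)^(3/2)) - 9312) - 26397 = ((16757 - 59*8*√3/9) - 9312) - 26397 = ((16757 - 472*√3/9) - 9312) - 26397 = (7445 - 472*√3/9) - 26397 = -18952 - 472*√3/9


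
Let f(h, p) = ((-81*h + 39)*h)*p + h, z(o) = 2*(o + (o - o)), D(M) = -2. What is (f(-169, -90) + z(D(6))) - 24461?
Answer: 208778246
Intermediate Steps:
z(o) = 2*o (z(o) = 2*(o + 0) = 2*o)
f(h, p) = h + h*p*(39 - 81*h) (f(h, p) = ((39 - 81*h)*h)*p + h = (h*(39 - 81*h))*p + h = h*p*(39 - 81*h) + h = h + h*p*(39 - 81*h))
(f(-169, -90) + z(D(6))) - 24461 = (-169*(1 + 39*(-90) - 81*(-169)*(-90)) + 2*(-2)) - 24461 = (-169*(1 - 3510 - 1232010) - 4) - 24461 = (-169*(-1235519) - 4) - 24461 = (208802711 - 4) - 24461 = 208802707 - 24461 = 208778246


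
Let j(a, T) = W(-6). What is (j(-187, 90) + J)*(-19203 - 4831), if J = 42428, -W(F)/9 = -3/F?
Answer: -1019606399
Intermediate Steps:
W(F) = 27/F (W(F) = -(-27)/F = 27/F)
j(a, T) = -9/2 (j(a, T) = 27/(-6) = 27*(-⅙) = -9/2)
(j(-187, 90) + J)*(-19203 - 4831) = (-9/2 + 42428)*(-19203 - 4831) = (84847/2)*(-24034) = -1019606399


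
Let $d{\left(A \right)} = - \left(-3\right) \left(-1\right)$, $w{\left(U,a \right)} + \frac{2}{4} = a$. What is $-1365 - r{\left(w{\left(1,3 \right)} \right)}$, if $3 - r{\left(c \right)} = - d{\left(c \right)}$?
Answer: $-1365$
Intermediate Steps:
$w{\left(U,a \right)} = - \frac{1}{2} + a$
$d{\left(A \right)} = -3$ ($d{\left(A \right)} = \left(-1\right) 3 = -3$)
$r{\left(c \right)} = 0$ ($r{\left(c \right)} = 3 - \left(-1\right) \left(-3\right) = 3 - 3 = 0$)
$-1365 - r{\left(w{\left(1,3 \right)} \right)} = -1365 - 0 = -1365 + 0 = -1365$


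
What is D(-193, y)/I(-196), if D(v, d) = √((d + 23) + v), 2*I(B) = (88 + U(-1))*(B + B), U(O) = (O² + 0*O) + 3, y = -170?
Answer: -I*√85/9016 ≈ -0.0010226*I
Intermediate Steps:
U(O) = 3 + O² (U(O) = (O² + 0) + 3 = O² + 3 = 3 + O²)
I(B) = 92*B (I(B) = ((88 + (3 + (-1)²))*(B + B))/2 = ((88 + (3 + 1))*(2*B))/2 = ((88 + 4)*(2*B))/2 = (92*(2*B))/2 = (184*B)/2 = 92*B)
D(v, d) = √(23 + d + v) (D(v, d) = √((23 + d) + v) = √(23 + d + v))
D(-193, y)/I(-196) = √(23 - 170 - 193)/((92*(-196))) = √(-340)/(-18032) = (2*I*√85)*(-1/18032) = -I*√85/9016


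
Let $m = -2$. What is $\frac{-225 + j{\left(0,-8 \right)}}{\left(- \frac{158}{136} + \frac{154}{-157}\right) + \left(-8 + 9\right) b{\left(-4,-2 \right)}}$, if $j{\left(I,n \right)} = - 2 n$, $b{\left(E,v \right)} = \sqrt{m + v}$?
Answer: $\frac{51040621500}{979173529} + \frac{47642375968 i}{979173529} \approx 52.126 + 48.656 i$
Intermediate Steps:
$b{\left(E,v \right)} = \sqrt{-2 + v}$
$\frac{-225 + j{\left(0,-8 \right)}}{\left(- \frac{158}{136} + \frac{154}{-157}\right) + \left(-8 + 9\right) b{\left(-4,-2 \right)}} = \frac{-225 - -16}{\left(- \frac{158}{136} + \frac{154}{-157}\right) + \left(-8 + 9\right) \sqrt{-2 - 2}} = \frac{-225 + 16}{\left(\left(-158\right) \frac{1}{136} + 154 \left(- \frac{1}{157}\right)\right) + 1 \sqrt{-4}} = - \frac{209}{\left(- \frac{79}{68} - \frac{154}{157}\right) + 1 \cdot 2 i} = - \frac{209}{- \frac{22875}{10676} + 2 i} = - 209 \frac{113976976 \left(- \frac{22875}{10676} - 2 i\right)}{979173529} = - \frac{23821187984 \left(- \frac{22875}{10676} - 2 i\right)}{979173529}$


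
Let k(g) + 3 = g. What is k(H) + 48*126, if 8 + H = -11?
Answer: 6026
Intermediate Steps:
H = -19 (H = -8 - 11 = -19)
k(g) = -3 + g
k(H) + 48*126 = (-3 - 19) + 48*126 = -22 + 6048 = 6026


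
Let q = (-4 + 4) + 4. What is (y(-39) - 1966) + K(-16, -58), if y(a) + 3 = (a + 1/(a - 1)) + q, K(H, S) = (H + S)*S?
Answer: 91519/40 ≈ 2288.0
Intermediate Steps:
K(H, S) = S*(H + S)
q = 4 (q = 0 + 4 = 4)
y(a) = 1 + a + 1/(-1 + a) (y(a) = -3 + ((a + 1/(a - 1)) + 4) = -3 + ((a + 1/(-1 + a)) + 4) = -3 + (4 + a + 1/(-1 + a)) = 1 + a + 1/(-1 + a))
(y(-39) - 1966) + K(-16, -58) = ((-39)**2/(-1 - 39) - 1966) - 58*(-16 - 58) = (1521/(-40) - 1966) - 58*(-74) = (1521*(-1/40) - 1966) + 4292 = (-1521/40 - 1966) + 4292 = -80161/40 + 4292 = 91519/40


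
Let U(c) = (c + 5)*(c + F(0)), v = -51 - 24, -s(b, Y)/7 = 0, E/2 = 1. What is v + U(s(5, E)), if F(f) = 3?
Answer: -60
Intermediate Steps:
E = 2 (E = 2*1 = 2)
s(b, Y) = 0 (s(b, Y) = -7*0 = 0)
v = -75
U(c) = (3 + c)*(5 + c) (U(c) = (c + 5)*(c + 3) = (5 + c)*(3 + c) = (3 + c)*(5 + c))
v + U(s(5, E)) = -75 + (15 + 0² + 8*0) = -75 + (15 + 0 + 0) = -75 + 15 = -60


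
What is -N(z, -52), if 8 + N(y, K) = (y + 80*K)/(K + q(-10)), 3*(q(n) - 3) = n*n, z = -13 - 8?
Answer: -12167/47 ≈ -258.87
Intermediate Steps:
z = -21
q(n) = 3 + n²/3 (q(n) = 3 + (n*n)/3 = 3 + n²/3)
N(y, K) = -8 + (y + 80*K)/(109/3 + K) (N(y, K) = -8 + (y + 80*K)/(K + (3 + (⅓)*(-10)²)) = -8 + (y + 80*K)/(K + (3 + (⅓)*100)) = -8 + (y + 80*K)/(K + (3 + 100/3)) = -8 + (y + 80*K)/(K + 109/3) = -8 + (y + 80*K)/(109/3 + K))
-N(z, -52) = -(-872 + 3*(-21) + 216*(-52))/(109 + 3*(-52)) = -(-872 - 63 - 11232)/(109 - 156) = -(-12167)/(-47) = -(-1)*(-12167)/47 = -1*12167/47 = -12167/47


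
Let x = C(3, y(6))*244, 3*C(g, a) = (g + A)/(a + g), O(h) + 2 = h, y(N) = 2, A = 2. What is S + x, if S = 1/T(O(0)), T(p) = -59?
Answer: 14393/177 ≈ 81.316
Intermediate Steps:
O(h) = -2 + h
C(g, a) = (2 + g)/(3*(a + g)) (C(g, a) = ((g + 2)/(a + g))/3 = ((2 + g)/(a + g))/3 = (2 + g)/(3*(a + g)))
x = 244/3 (x = ((2 + 3)/(3*(2 + 3)))*244 = ((1/3)*5/5)*244 = ((1/3)*(1/5)*5)*244 = (1/3)*244 = 244/3 ≈ 81.333)
S = -1/59 (S = 1/(-59) = -1/59 ≈ -0.016949)
S + x = -1/59 + 244/3 = 14393/177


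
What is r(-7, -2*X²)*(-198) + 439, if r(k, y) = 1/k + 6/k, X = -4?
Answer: 637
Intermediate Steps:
r(k, y) = 7/k (r(k, y) = 1/k + 6/k = 7/k)
r(-7, -2*X²)*(-198) + 439 = (7/(-7))*(-198) + 439 = (7*(-⅐))*(-198) + 439 = -1*(-198) + 439 = 198 + 439 = 637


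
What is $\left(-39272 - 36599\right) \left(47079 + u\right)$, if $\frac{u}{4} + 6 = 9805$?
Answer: $-6545770525$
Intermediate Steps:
$u = 39196$ ($u = -24 + 4 \cdot 9805 = -24 + 39220 = 39196$)
$\left(-39272 - 36599\right) \left(47079 + u\right) = \left(-39272 - 36599\right) \left(47079 + 39196\right) = \left(-75871\right) 86275 = -6545770525$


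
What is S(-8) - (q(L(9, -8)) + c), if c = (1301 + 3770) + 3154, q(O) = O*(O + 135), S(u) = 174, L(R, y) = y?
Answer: -7035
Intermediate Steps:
q(O) = O*(135 + O)
c = 8225 (c = 5071 + 3154 = 8225)
S(-8) - (q(L(9, -8)) + c) = 174 - (-8*(135 - 8) + 8225) = 174 - (-8*127 + 8225) = 174 - (-1016 + 8225) = 174 - 1*7209 = 174 - 7209 = -7035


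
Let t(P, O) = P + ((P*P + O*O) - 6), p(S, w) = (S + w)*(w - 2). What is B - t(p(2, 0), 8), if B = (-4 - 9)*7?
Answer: -161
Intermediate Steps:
p(S, w) = (-2 + w)*(S + w) (p(S, w) = (S + w)*(-2 + w) = (-2 + w)*(S + w))
B = -91 (B = -13*7 = -91)
t(P, O) = -6 + P + O² + P² (t(P, O) = P + ((P² + O²) - 6) = P + ((O² + P²) - 6) = P + (-6 + O² + P²) = -6 + P + O² + P²)
B - t(p(2, 0), 8) = -91 - (-6 + (0² - 2*2 - 2*0 + 2*0) + 8² + (0² - 2*2 - 2*0 + 2*0)²) = -91 - (-6 + (0 - 4 + 0 + 0) + 64 + (0 - 4 + 0 + 0)²) = -91 - (-6 - 4 + 64 + (-4)²) = -91 - (-6 - 4 + 64 + 16) = -91 - 1*70 = -91 - 70 = -161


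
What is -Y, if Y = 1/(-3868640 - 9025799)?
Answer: 1/12894439 ≈ 7.7553e-8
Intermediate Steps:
Y = -1/12894439 (Y = 1/(-12894439) = -1/12894439 ≈ -7.7553e-8)
-Y = -1*(-1/12894439) = 1/12894439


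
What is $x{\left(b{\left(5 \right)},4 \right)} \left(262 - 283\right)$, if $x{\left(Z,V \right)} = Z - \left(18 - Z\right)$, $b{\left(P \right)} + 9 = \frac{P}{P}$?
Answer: $714$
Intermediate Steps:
$b{\left(P \right)} = -8$ ($b{\left(P \right)} = -9 + \frac{P}{P} = -9 + 1 = -8$)
$x{\left(Z,V \right)} = -18 + 2 Z$ ($x{\left(Z,V \right)} = Z + \left(-18 + Z\right) = -18 + 2 Z$)
$x{\left(b{\left(5 \right)},4 \right)} \left(262 - 283\right) = \left(-18 + 2 \left(-8\right)\right) \left(262 - 283\right) = \left(-18 - 16\right) \left(-21\right) = \left(-34\right) \left(-21\right) = 714$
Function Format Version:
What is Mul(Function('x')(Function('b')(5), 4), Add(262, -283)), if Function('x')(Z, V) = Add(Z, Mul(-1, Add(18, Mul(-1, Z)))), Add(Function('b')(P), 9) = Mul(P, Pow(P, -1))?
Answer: 714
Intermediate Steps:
Function('b')(P) = -8 (Function('b')(P) = Add(-9, Mul(P, Pow(P, -1))) = Add(-9, 1) = -8)
Function('x')(Z, V) = Add(-18, Mul(2, Z)) (Function('x')(Z, V) = Add(Z, Add(-18, Z)) = Add(-18, Mul(2, Z)))
Mul(Function('x')(Function('b')(5), 4), Add(262, -283)) = Mul(Add(-18, Mul(2, -8)), Add(262, -283)) = Mul(Add(-18, -16), -21) = Mul(-34, -21) = 714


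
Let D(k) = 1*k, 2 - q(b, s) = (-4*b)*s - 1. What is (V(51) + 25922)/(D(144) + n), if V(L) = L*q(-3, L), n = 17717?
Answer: -5137/17861 ≈ -0.28761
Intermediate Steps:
q(b, s) = 3 + 4*b*s (q(b, s) = 2 - ((-4*b)*s - 1) = 2 - (-4*b*s - 1) = 2 - (-1 - 4*b*s) = 2 + (1 + 4*b*s) = 3 + 4*b*s)
V(L) = L*(3 - 12*L) (V(L) = L*(3 + 4*(-3)*L) = L*(3 - 12*L))
D(k) = k
(V(51) + 25922)/(D(144) + n) = (3*51*(1 - 4*51) + 25922)/(144 + 17717) = (3*51*(1 - 204) + 25922)/17861 = (3*51*(-203) + 25922)*(1/17861) = (-31059 + 25922)*(1/17861) = -5137*1/17861 = -5137/17861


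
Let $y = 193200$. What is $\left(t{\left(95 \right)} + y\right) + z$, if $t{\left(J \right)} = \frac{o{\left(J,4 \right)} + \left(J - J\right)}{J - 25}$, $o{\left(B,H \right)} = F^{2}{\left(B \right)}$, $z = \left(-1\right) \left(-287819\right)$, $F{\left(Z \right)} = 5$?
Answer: $\frac{6734271}{14} \approx 4.8102 \cdot 10^{5}$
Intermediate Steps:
$z = 287819$
$o{\left(B,H \right)} = 25$ ($o{\left(B,H \right)} = 5^{2} = 25$)
$t{\left(J \right)} = \frac{25}{-25 + J}$ ($t{\left(J \right)} = \frac{25 + \left(J - J\right)}{J - 25} = \frac{25 + 0}{-25 + J} = \frac{25}{-25 + J}$)
$\left(t{\left(95 \right)} + y\right) + z = \left(\frac{25}{-25 + 95} + 193200\right) + 287819 = \left(\frac{25}{70} + 193200\right) + 287819 = \left(25 \cdot \frac{1}{70} + 193200\right) + 287819 = \left(\frac{5}{14} + 193200\right) + 287819 = \frac{2704805}{14} + 287819 = \frac{6734271}{14}$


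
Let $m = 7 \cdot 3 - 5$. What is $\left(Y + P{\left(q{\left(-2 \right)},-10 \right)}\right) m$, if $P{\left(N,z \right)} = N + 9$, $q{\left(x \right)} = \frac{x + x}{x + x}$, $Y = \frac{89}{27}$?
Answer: $\frac{5744}{27} \approx 212.74$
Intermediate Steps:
$Y = \frac{89}{27}$ ($Y = 89 \cdot \frac{1}{27} = \frac{89}{27} \approx 3.2963$)
$q{\left(x \right)} = 1$ ($q{\left(x \right)} = \frac{2 x}{2 x} = 2 x \frac{1}{2 x} = 1$)
$P{\left(N,z \right)} = 9 + N$
$m = 16$ ($m = 21 - 5 = 16$)
$\left(Y + P{\left(q{\left(-2 \right)},-10 \right)}\right) m = \left(\frac{89}{27} + \left(9 + 1\right)\right) 16 = \left(\frac{89}{27} + 10\right) 16 = \frac{359}{27} \cdot 16 = \frac{5744}{27}$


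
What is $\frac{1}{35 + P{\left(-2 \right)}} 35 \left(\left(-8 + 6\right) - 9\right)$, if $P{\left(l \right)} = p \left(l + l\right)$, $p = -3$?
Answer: $- \frac{385}{47} \approx -8.1915$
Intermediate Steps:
$P{\left(l \right)} = - 6 l$ ($P{\left(l \right)} = - 3 \left(l + l\right) = - 3 \cdot 2 l = - 6 l$)
$\frac{1}{35 + P{\left(-2 \right)}} 35 \left(\left(-8 + 6\right) - 9\right) = \frac{1}{35 - -12} \cdot 35 \left(\left(-8 + 6\right) - 9\right) = \frac{1}{35 + 12} \cdot 35 \left(-2 - 9\right) = \frac{1}{47} \cdot 35 \left(-11\right) = \frac{35}{47} \left(-11\right) = - \frac{385}{47}$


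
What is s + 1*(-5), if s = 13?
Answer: 8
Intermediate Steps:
s + 1*(-5) = 13 + 1*(-5) = 13 - 5 = 8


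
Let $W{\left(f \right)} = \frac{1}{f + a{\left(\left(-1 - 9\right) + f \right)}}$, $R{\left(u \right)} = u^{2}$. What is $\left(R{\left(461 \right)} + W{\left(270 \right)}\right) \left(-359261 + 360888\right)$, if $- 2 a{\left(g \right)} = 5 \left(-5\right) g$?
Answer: $\frac{1217116269467}{3520} \approx 3.4577 \cdot 10^{8}$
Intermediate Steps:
$a{\left(g \right)} = \frac{25 g}{2}$ ($a{\left(g \right)} = - \frac{5 \left(-5\right) g}{2} = - \frac{\left(-25\right) g}{2} = \frac{25 g}{2}$)
$W{\left(f \right)} = \frac{1}{-125 + \frac{27 f}{2}}$ ($W{\left(f \right)} = \frac{1}{f + \frac{25 \left(\left(-1 - 9\right) + f\right)}{2}} = \frac{1}{f + \frac{25 \left(-10 + f\right)}{2}} = \frac{1}{f + \left(-125 + \frac{25 f}{2}\right)} = \frac{1}{-125 + \frac{27 f}{2}}$)
$\left(R{\left(461 \right)} + W{\left(270 \right)}\right) \left(-359261 + 360888\right) = \left(461^{2} + \frac{2}{-250 + 27 \cdot 270}\right) \left(-359261 + 360888\right) = \left(212521 + \frac{2}{-250 + 7290}\right) 1627 = \left(212521 + \frac{2}{7040}\right) 1627 = \left(212521 + 2 \cdot \frac{1}{7040}\right) 1627 = \left(212521 + \frac{1}{3520}\right) 1627 = \frac{748073921}{3520} \cdot 1627 = \frac{1217116269467}{3520}$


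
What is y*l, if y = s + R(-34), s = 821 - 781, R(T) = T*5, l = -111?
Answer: 14430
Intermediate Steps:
R(T) = 5*T
s = 40
y = -130 (y = 40 + 5*(-34) = 40 - 170 = -130)
y*l = -130*(-111) = 14430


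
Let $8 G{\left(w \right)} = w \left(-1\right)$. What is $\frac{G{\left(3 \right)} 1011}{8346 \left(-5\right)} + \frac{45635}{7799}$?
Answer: $\frac{5086147589}{867872720} \approx 5.8605$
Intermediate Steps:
$G{\left(w \right)} = - \frac{w}{8}$ ($G{\left(w \right)} = \frac{w \left(-1\right)}{8} = \frac{\left(-1\right) w}{8} = - \frac{w}{8}$)
$\frac{G{\left(3 \right)} 1011}{8346 \left(-5\right)} + \frac{45635}{7799} = \frac{\left(- \frac{1}{8}\right) 3 \cdot 1011}{8346 \left(-5\right)} + \frac{45635}{7799} = \frac{\left(- \frac{3}{8}\right) 1011}{-41730} + 45635 \cdot \frac{1}{7799} = \left(- \frac{3033}{8}\right) \left(- \frac{1}{41730}\right) + \frac{45635}{7799} = \frac{1011}{111280} + \frac{45635}{7799} = \frac{5086147589}{867872720}$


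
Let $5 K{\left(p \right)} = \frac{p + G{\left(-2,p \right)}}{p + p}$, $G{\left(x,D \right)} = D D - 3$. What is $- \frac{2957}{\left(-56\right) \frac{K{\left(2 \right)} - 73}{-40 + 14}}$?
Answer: $\frac{192205}{10199} \approx 18.845$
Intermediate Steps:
$G{\left(x,D \right)} = -3 + D^{2}$ ($G{\left(x,D \right)} = D^{2} - 3 = -3 + D^{2}$)
$K{\left(p \right)} = \frac{-3 + p + p^{2}}{10 p}$ ($K{\left(p \right)} = \frac{\left(p + \left(-3 + p^{2}\right)\right) \frac{1}{p + p}}{5} = \frac{\left(-3 + p + p^{2}\right) \frac{1}{2 p}}{5} = \frac{\frac{1}{2} \frac{1}{p} \left(-3 + p + p^{2}\right)}{5} = \frac{-3 + p + p^{2}}{10 p}$)
$- \frac{2957}{\left(-56\right) \frac{K{\left(2 \right)} - 73}{-40 + 14}} = - \frac{2957}{\left(-56\right) \frac{\frac{-3 + 2 + 2^{2}}{10 \cdot 2} - 73}{-40 + 14}} = - \frac{2957}{\left(-56\right) \frac{\frac{1}{10} \cdot \frac{1}{2} \left(-3 + 2 + 4\right) - 73}{-26}} = - \frac{2957}{\left(-56\right) \left(\frac{1}{10} \cdot \frac{1}{2} \cdot 3 - 73\right) \left(- \frac{1}{26}\right)} = - \frac{2957}{\left(-56\right) \left(\frac{3}{20} - 73\right) \left(- \frac{1}{26}\right)} = - \frac{2957}{\left(-56\right) \left(\left(- \frac{1457}{20}\right) \left(- \frac{1}{26}\right)\right)} = - \frac{2957}{\left(-56\right) \frac{1457}{520}} = - \frac{2957}{- \frac{10199}{65}} = \left(-2957\right) \left(- \frac{65}{10199}\right) = \frac{192205}{10199}$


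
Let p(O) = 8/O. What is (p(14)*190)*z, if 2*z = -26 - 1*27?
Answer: -20140/7 ≈ -2877.1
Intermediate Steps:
z = -53/2 (z = (-26 - 1*27)/2 = (-26 - 27)/2 = (½)*(-53) = -53/2 ≈ -26.500)
(p(14)*190)*z = ((8/14)*190)*(-53/2) = ((8*(1/14))*190)*(-53/2) = ((4/7)*190)*(-53/2) = (760/7)*(-53/2) = -20140/7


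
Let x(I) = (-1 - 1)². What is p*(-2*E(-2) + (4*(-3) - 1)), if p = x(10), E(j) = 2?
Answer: -68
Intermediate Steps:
x(I) = 4 (x(I) = (-2)² = 4)
p = 4
p*(-2*E(-2) + (4*(-3) - 1)) = 4*(-2*2 + (4*(-3) - 1)) = 4*(-4 + (-12 - 1)) = 4*(-4 - 13) = 4*(-17) = -68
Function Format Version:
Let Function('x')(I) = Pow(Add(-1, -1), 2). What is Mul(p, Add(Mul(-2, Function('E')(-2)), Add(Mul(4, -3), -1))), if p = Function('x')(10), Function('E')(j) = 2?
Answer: -68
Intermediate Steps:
Function('x')(I) = 4 (Function('x')(I) = Pow(-2, 2) = 4)
p = 4
Mul(p, Add(Mul(-2, Function('E')(-2)), Add(Mul(4, -3), -1))) = Mul(4, Add(Mul(-2, 2), Add(Mul(4, -3), -1))) = Mul(4, Add(-4, Add(-12, -1))) = Mul(4, Add(-4, -13)) = Mul(4, -17) = -68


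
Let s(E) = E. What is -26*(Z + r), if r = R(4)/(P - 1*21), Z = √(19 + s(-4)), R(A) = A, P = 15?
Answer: 52/3 - 26*√15 ≈ -83.364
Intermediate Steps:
Z = √15 (Z = √(19 - 4) = √15 ≈ 3.8730)
r = -⅔ (r = 4/(15 - 1*21) = 4/(15 - 21) = 4/(-6) = 4*(-⅙) = -⅔ ≈ -0.66667)
-26*(Z + r) = -26*(√15 - ⅔) = -26*(-⅔ + √15) = 52/3 - 26*√15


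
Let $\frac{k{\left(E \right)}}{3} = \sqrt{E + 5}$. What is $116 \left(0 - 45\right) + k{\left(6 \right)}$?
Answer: $-5220 + 3 \sqrt{11} \approx -5210.0$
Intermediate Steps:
$k{\left(E \right)} = 3 \sqrt{5 + E}$ ($k{\left(E \right)} = 3 \sqrt{E + 5} = 3 \sqrt{5 + E}$)
$116 \left(0 - 45\right) + k{\left(6 \right)} = 116 \left(0 - 45\right) + 3 \sqrt{5 + 6} = 116 \left(-45\right) + 3 \sqrt{11} = -5220 + 3 \sqrt{11}$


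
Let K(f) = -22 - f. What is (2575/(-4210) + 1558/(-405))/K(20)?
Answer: 1520411/14322420 ≈ 0.10616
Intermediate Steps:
(2575/(-4210) + 1558/(-405))/K(20) = (2575/(-4210) + 1558/(-405))/(-22 - 1*20) = (2575*(-1/4210) + 1558*(-1/405))/(-22 - 20) = (-515/842 - 1558/405)/(-42) = -1520411/341010*(-1/42) = 1520411/14322420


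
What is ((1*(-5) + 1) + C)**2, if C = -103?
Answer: 11449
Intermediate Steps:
((1*(-5) + 1) + C)**2 = ((1*(-5) + 1) - 103)**2 = ((-5 + 1) - 103)**2 = (-4 - 103)**2 = (-107)**2 = 11449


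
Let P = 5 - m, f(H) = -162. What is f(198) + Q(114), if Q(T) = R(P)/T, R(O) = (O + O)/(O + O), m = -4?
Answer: -18467/114 ≈ -161.99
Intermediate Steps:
P = 9 (P = 5 - 1*(-4) = 5 + 4 = 9)
R(O) = 1 (R(O) = (2*O)/((2*O)) = (2*O)*(1/(2*O)) = 1)
Q(T) = 1/T
f(198) + Q(114) = -162 + 1/114 = -18467/114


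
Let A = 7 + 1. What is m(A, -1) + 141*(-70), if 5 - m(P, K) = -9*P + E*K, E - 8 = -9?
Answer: -9794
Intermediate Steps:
E = -1 (E = 8 - 9 = -1)
A = 8
m(P, K) = 5 + K + 9*P (m(P, K) = 5 - (-9*P - K) = 5 - (-K - 9*P) = 5 + (K + 9*P) = 5 + K + 9*P)
m(A, -1) + 141*(-70) = (5 - 1 + 9*8) + 141*(-70) = (5 - 1 + 72) - 9870 = 76 - 9870 = -9794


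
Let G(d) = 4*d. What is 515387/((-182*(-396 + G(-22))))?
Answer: 515387/88088 ≈ 5.8508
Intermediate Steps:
515387/((-182*(-396 + G(-22)))) = 515387/((-182*(-396 + 4*(-22)))) = 515387/((-182*(-396 - 88))) = 515387/((-182*(-484))) = 515387/88088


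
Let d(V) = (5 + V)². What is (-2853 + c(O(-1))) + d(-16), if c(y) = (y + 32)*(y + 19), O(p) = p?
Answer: -2174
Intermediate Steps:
c(y) = (19 + y)*(32 + y) (c(y) = (32 + y)*(19 + y) = (19 + y)*(32 + y))
(-2853 + c(O(-1))) + d(-16) = (-2853 + (608 + (-1)² + 51*(-1))) + (5 - 16)² = (-2853 + (608 + 1 - 51)) + (-11)² = (-2853 + 558) + 121 = -2295 + 121 = -2174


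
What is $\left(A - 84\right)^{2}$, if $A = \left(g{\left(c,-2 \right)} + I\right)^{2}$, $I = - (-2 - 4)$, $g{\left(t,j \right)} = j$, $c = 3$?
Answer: $4624$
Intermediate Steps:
$I = 6$ ($I = \left(-1\right) \left(-6\right) = 6$)
$A = 16$ ($A = \left(-2 + 6\right)^{2} = 4^{2} = 16$)
$\left(A - 84\right)^{2} = \left(16 - 84\right)^{2} = \left(-68\right)^{2} = 4624$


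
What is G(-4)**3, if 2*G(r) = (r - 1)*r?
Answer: 1000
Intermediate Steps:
G(r) = r*(-1 + r)/2 (G(r) = ((r - 1)*r)/2 = ((-1 + r)*r)/2 = (r*(-1 + r))/2 = r*(-1 + r)/2)
G(-4)**3 = ((1/2)*(-4)*(-1 - 4))**3 = ((1/2)*(-4)*(-5))**3 = 10**3 = 1000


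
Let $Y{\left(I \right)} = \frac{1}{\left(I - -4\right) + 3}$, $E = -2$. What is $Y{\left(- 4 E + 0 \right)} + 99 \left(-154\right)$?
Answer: $- \frac{228689}{15} \approx -15246.0$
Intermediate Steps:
$Y{\left(I \right)} = \frac{1}{7 + I}$ ($Y{\left(I \right)} = \frac{1}{\left(I + 4\right) + 3} = \frac{1}{\left(4 + I\right) + 3} = \frac{1}{7 + I}$)
$Y{\left(- 4 E + 0 \right)} + 99 \left(-154\right) = \frac{1}{7 + \left(\left(-4\right) \left(-2\right) + 0\right)} + 99 \left(-154\right) = \frac{1}{7 + \left(8 + 0\right)} - 15246 = \frac{1}{7 + 8} - 15246 = \frac{1}{15} - 15246 = - \frac{228689}{15}$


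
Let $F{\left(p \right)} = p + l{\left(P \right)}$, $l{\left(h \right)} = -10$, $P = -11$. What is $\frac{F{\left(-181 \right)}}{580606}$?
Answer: $- \frac{191}{580606} \approx -0.00032897$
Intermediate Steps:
$F{\left(p \right)} = -10 + p$ ($F{\left(p \right)} = p - 10 = -10 + p$)
$\frac{F{\left(-181 \right)}}{580606} = \frac{-10 - 181}{580606} = \left(-191\right) \frac{1}{580606} = - \frac{191}{580606}$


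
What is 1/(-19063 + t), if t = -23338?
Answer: -1/42401 ≈ -2.3584e-5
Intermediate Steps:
1/(-19063 + t) = 1/(-19063 - 23338) = 1/(-42401) = -1/42401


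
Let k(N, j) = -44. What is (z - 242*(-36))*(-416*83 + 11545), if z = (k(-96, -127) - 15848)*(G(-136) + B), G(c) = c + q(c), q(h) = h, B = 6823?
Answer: 2392525243740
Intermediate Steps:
G(c) = 2*c (G(c) = c + c = 2*c)
z = -104108492 (z = (-44 - 15848)*(2*(-136) + 6823) = -15892*(-272 + 6823) = -15892*6551 = -104108492)
(z - 242*(-36))*(-416*83 + 11545) = (-104108492 - 242*(-36))*(-416*83 + 11545) = (-104108492 + 8712)*(-34528 + 11545) = -104099780*(-22983) = 2392525243740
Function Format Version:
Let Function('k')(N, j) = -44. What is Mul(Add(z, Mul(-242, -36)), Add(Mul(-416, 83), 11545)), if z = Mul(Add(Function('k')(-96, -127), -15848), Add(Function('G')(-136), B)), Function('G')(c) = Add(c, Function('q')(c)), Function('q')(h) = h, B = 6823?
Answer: 2392525243740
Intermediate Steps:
Function('G')(c) = Mul(2, c) (Function('G')(c) = Add(c, c) = Mul(2, c))
z = -104108492 (z = Mul(Add(-44, -15848), Add(Mul(2, -136), 6823)) = Mul(-15892, Add(-272, 6823)) = Mul(-15892, 6551) = -104108492)
Mul(Add(z, Mul(-242, -36)), Add(Mul(-416, 83), 11545)) = Mul(Add(-104108492, Mul(-242, -36)), Add(Mul(-416, 83), 11545)) = Mul(Add(-104108492, 8712), Add(-34528, 11545)) = Mul(-104099780, -22983) = 2392525243740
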